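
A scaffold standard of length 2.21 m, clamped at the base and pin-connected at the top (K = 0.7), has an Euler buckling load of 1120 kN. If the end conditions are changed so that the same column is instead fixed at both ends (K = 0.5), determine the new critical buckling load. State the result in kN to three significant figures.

P_cr ∝ 1/K², so P_cr,new = P_cr,old × (K_old/K_new)² = 1120 × (0.7/0.5)²
= 1120 × 1.960 = 2200 kN

P_cr ≈ 2200 kN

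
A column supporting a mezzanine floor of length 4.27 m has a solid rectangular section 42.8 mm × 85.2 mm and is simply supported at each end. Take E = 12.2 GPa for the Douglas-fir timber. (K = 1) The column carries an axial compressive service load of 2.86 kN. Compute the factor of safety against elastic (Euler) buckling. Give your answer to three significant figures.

Buckling occurs about the weak axis: I_min = h·b³/12 with b = 42.8 mm (the shorter side).
I_min = 85.2×42.8³/12 = 5.567×10^5 mm⁴
I = 5.567×10^5 mm⁴ = 5.567×10^-7 m⁴
Effective length L_e = K·L = 1 × 4.27 = 4.270 m
P_cr = π²EI / L_e² = π² × 12.2×10⁹ × 5.567×10^-7 / 4.270² = 3.676×10^3 N
Factor of safety n = P_cr / P = 3.6762 / 2.86 = 1.29

n ≈ 1.29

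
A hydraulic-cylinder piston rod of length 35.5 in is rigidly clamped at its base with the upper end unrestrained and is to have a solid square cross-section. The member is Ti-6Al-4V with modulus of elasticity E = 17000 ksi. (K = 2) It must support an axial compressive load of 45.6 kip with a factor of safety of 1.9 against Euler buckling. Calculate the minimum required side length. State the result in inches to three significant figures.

a ≈ 2.36 in

Required P_cr = n·P = 1.9 × 45.6 = 86.64 kip
L_e = K·L = 2 × 35.5 = 71.00 in
Required I = P_cr·L_e²/(π²E) = 8.664×10^4 × 71.00² / (π² × 1.70×10^7) = 2.603 in⁴
Solid square: I = a⁴/12  ⇒  a = (12I)^(1/4) = (12×2.603)^(1/4) = 2.36 in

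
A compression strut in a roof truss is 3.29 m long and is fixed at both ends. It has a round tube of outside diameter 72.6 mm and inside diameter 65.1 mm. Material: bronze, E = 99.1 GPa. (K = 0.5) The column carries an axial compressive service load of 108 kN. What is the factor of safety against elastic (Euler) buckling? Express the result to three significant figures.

n ≈ 1.61

d_o = 72.6 mm, d_i = 65.1 mm
I = π(d_o⁴ − d_i⁴)/64 = π(72.6⁴ − 65.10⁴)/64 = 4.820×10^5 mm⁴
I = 4.820×10^5 mm⁴ = 4.820×10^-7 m⁴
Effective length L_e = K·L = 0.5 × 3.29 = 1.645 m
P_cr = π²EI / L_e² = π² × 99.1×10⁹ × 4.820×10^-7 / 1.645² = 1.742×10^5 N
Factor of safety n = P_cr / P = 174.23 / 108 = 1.61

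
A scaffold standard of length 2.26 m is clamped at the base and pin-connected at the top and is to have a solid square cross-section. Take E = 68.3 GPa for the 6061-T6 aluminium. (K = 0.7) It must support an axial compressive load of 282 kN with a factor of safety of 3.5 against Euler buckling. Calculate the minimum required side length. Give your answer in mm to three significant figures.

a ≈ 81.4 mm

Required P_cr = n·P = 3.5 × 282 = 987.0 kN
L_e = K·L = 0.7 × 2.26 = 1.582 m
Required I = P_cr·L_e²/(π²E) = 9.870×10^5 × 1.582² / (π² × 6.83×10^10) = 3.664×10^-6 m⁴
I_req = 3.664×10^6 mm⁴
Solid square: I = a⁴/12  ⇒  a = (12I)^(1/4) = (12×3.664×10^6)^(1/4) = 81.4 mm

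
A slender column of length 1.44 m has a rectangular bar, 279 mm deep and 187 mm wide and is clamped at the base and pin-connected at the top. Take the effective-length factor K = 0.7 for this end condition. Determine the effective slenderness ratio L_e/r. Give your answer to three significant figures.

λ ≈ 18.7

Buckling occurs about the weak axis: I_min = h·b³/12 with b = 187 mm (the shorter side).
I_min = 279×187³/12 = 1.520×10^8 mm⁴
A = 5.217×10^4 mm²;  r_min = √(I/A) = √(1.520×10^8/5.217×10^4) = 53.98 mm
L_e = K·L = 0.7 × 1.44 m = 1.008 m = 1008.0 mm
λ = L_e / r_min = 1008.0 / 53.98 = 18.7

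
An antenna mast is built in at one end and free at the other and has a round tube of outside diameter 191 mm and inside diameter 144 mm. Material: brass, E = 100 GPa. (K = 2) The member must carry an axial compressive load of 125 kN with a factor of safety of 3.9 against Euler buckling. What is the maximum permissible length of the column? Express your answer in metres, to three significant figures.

d_o = 191 mm, d_i = 144 mm
I = π(d_o⁴ − d_i⁴)/64 = π(191⁴ − 144.0⁴)/64 = 4.422×10^7 mm⁴
I = 4.422×10^-5 m⁴
Required critical load P_cr = n·P = 3.9 × 125 = 487.5 kN = 4.875×10^5 N
From P_cr = π²EI/(K·L)²:  L = (1/K)·√(π²EI/P_cr) = (1/2)·√(π²×1.00×10^11×4.422×10^-5/4.875×10^5)
L = 4.73 m

L_max ≈ 4.73 m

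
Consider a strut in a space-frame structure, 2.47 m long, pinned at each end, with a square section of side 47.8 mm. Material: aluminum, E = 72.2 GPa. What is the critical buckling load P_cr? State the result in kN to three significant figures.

I = a⁴/12 = 47.8⁴/12 = 4.350×10^5 mm⁴
I = 4.350×10^5 mm⁴ = 4.350×10^-7 m⁴
Effective length L_e = K·L = 1 × 2.47 = 2.470 m
P_cr = π²EI / L_e² = π² × 72.2×10⁹ × 4.350×10^-7 / 2.470² = 5.081×10^4 N

P_cr ≈ 50.8 kN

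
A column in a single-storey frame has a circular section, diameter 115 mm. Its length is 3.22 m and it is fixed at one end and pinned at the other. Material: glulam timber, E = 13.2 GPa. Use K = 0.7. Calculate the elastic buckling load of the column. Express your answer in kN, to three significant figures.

P_cr ≈ 220 kN

I = πd⁴/64 = π×115⁴/64 = 8.585×10^6 mm⁴
I = 8.585×10^6 mm⁴ = 8.585×10^-6 m⁴
Effective length L_e = K·L = 0.7 × 3.22 = 2.254 m
P_cr = π²EI / L_e² = π² × 13.2×10⁹ × 8.585×10^-6 / 2.254² = 2.202×10^5 N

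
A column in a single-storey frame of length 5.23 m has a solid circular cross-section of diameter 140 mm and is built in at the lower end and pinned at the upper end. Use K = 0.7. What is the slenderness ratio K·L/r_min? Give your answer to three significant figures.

λ ≈ 105

I = πd⁴/64 = π×140⁴/64 = 1.886×10^7 mm⁴
A = 1.539×10^4 mm²;  r_min = √(I/A) = √(1.886×10^7/1.539×10^4) = 35.00 mm
L_e = K·L = 0.7 × 5.23 m = 3.661 m = 3661.0 mm
λ = L_e / r_min = 3661.0 / 35.00 = 105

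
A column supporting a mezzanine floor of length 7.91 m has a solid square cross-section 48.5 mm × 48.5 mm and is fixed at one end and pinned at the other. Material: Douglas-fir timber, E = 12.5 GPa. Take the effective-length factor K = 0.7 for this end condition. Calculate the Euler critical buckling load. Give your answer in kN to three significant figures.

P_cr ≈ 1.86 kN

I = a⁴/12 = 48.5⁴/12 = 4.611×10^5 mm⁴
I = 4.611×10^5 mm⁴ = 4.611×10^-7 m⁴
Effective length L_e = K·L = 0.7 × 7.91 = 5.537 m
P_cr = π²EI / L_e² = π² × 12.5×10⁹ × 4.611×10^-7 / 5.537² = 1.855×10^3 N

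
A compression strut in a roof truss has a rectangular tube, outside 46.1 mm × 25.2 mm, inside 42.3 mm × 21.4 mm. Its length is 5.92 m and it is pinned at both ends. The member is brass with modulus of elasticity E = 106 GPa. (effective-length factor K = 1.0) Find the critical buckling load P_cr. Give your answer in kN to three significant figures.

Weak-axis I_min = (h_o·b_o³ − h_i·b_i³)/12 with b_o = 25.2, b_i = 21.40 mm (shorter outer/inner sides).
I_min = (46.1×25.2³ − 42.30×21.40³)/12 = 2.693×10^4 mm⁴
I = 2.693×10^4 mm⁴ = 2.693×10^-8 m⁴
Effective length L_e = K·L = 1 × 5.92 = 5.920 m
P_cr = π²EI / L_e² = π² × 106×10⁹ × 2.693×10^-8 / 5.920² = 804.0 N

P_cr ≈ 0.804 kN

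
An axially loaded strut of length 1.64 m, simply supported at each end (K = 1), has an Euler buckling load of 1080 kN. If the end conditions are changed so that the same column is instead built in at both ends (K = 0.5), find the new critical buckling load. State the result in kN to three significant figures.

P_cr ≈ 4320 kN

P_cr ∝ 1/K², so P_cr,new = P_cr,old × (K_old/K_new)² = 1080 × (1/0.5)²
= 1080 × 4.000 = 4320 kN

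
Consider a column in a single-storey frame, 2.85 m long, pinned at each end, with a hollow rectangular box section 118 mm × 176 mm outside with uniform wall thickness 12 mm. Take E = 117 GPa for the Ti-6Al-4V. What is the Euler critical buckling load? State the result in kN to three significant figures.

Inner dimensions: h_i = 176 − 2×12 = 152.0 mm, b_i = 118 − 2×12 = 94.00 mm
Weak-axis I_min = (h_o·b_o³ − h_i·b_i³)/12 with b_o = 118, b_i = 94.00 mm (shorter outer/inner sides).
I_min = (176×118³ − 152.0×94.00³)/12 = 1.358×10^7 mm⁴
I = 1.358×10^7 mm⁴ = 1.358×10^-5 m⁴
Effective length L_e = K·L = 1 × 2.85 = 2.850 m
P_cr = π²EI / L_e² = π² × 117×10⁹ × 1.358×10^-5 / 2.850² = 1.930×10^6 N

P_cr ≈ 1930 kN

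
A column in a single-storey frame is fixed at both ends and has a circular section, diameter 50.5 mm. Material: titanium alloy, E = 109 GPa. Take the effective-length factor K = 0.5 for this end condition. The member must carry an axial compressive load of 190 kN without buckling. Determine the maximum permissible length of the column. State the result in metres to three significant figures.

I = πd⁴/64 = π×50.5⁴/64 = 3.193×10^5 mm⁴
I = 3.193×10^-7 m⁴
At the buckling limit P_cr = P = 1.900×10^5 N
From P_cr = π²EI/(K·L)²:  L = (1/K)·√(π²EI/P_cr) = (1/0.5)·√(π²×1.09×10^11×3.193×10^-7/1.900×10^5)
L = 2.69 m

L_max ≈ 2.69 m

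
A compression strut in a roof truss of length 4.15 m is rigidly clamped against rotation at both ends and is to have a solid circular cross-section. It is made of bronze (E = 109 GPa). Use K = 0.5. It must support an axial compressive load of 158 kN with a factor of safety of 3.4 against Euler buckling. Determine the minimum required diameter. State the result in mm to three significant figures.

Required P_cr = n·P = 3.4 × 158 = 537.2 kN
L_e = K·L = 0.5 × 4.15 = 2.075 m
Required I = P_cr·L_e²/(π²E) = 5.372×10^5 × 2.075² / (π² × 1.09×10^11) = 2.150×10^-6 m⁴
I_req = 2.150×10^6 mm⁴
Solid circle: I = πd⁴/64  ⇒  d = (64I/π)^(1/4) = (64×2.150×10^6/π)^(1/4) = 81.4 mm

d ≈ 81.4 mm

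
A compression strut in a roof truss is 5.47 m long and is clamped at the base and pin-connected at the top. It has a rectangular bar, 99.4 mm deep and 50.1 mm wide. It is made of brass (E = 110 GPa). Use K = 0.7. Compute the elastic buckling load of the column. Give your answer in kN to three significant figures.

P_cr ≈ 77.1 kN

Buckling occurs about the weak axis: I_min = h·b³/12 with b = 50.1 mm (the shorter side).
I_min = 99.4×50.1³/12 = 1.042×10^6 mm⁴
I = 1.042×10^6 mm⁴ = 1.042×10^-6 m⁴
Effective length L_e = K·L = 0.7 × 5.47 = 3.829 m
P_cr = π²EI / L_e² = π² × 110×10⁹ × 1.042×10^-6 / 3.829² = 7.713×10^4 N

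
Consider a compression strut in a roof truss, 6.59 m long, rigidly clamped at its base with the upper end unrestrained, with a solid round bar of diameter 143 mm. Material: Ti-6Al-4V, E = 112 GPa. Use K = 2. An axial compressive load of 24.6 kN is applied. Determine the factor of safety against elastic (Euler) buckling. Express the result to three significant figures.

I = πd⁴/64 = π×143⁴/64 = 2.053×10^7 mm⁴
I = 2.053×10^7 mm⁴ = 2.053×10^-5 m⁴
Effective length L_e = K·L = 2 × 6.59 = 13.18 m
P_cr = π²EI / L_e² = π² × 112×10⁹ × 2.053×10^-5 / 13.18² = 1.306×10^5 N
Factor of safety n = P_cr / P = 130.62 / 24.6 = 5.31

n ≈ 5.31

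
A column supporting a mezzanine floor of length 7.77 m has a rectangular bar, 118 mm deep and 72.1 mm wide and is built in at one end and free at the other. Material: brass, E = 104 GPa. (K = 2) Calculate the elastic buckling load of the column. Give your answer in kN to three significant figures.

P_cr ≈ 15.7 kN

Buckling occurs about the weak axis: I_min = h·b³/12 with b = 72.1 mm (the shorter side).
I_min = 118×72.1³/12 = 3.686×10^6 mm⁴
I = 3.686×10^6 mm⁴ = 3.686×10^-6 m⁴
Effective length L_e = K·L = 2 × 7.77 = 15.54 m
P_cr = π²EI / L_e² = π² × 104×10⁹ × 3.686×10^-6 / 15.54² = 1.567×10^4 N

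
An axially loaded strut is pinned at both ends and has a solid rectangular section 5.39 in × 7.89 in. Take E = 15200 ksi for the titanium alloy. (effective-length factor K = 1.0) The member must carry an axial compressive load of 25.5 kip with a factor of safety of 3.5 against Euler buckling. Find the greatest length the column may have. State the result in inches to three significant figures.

L_max ≈ 416 in

Buckling occurs about the weak axis: I_min = h·b³/12 with b = 5.39 in (the shorter side).
I_min = 7.89×5.39³/12 = 103.0 in⁴
Required critical load P_cr = n·P = 3.5 × 25.5 = 89.25 kip = 8.925×10^4 lb
From P_cr = π²EI/(K·L)²:  L = (1/K)·√(π²EI/P_cr) = (1/1)·√(π²×1.52×10^7×103.0/8.925×10^4)
L = 416 in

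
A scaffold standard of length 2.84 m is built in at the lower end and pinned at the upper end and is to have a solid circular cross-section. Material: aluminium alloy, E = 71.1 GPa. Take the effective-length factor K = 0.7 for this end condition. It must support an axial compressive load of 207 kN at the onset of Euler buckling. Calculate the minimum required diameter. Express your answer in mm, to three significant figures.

d ≈ 69.8 mm

L_e = K·L = 0.7 × 2.84 = 1.988 m
Required I = P_cr·L_e²/(π²E) = 2.070×10^5 × 1.988² / (π² × 7.11×10^10) = 1.166×10^-6 m⁴
I_req = 1.166×10^6 mm⁴
Solid circle: I = πd⁴/64  ⇒  d = (64I/π)^(1/4) = (64×1.166×10^6/π)^(1/4) = 69.8 mm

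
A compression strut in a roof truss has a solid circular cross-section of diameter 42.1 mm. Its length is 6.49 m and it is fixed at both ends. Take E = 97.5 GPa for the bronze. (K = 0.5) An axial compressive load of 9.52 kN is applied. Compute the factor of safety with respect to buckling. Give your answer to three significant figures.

n ≈ 1.48

I = πd⁴/64 = π×42.1⁴/64 = 1.542×10^5 mm⁴
I = 1.542×10^5 mm⁴ = 1.542×10^-7 m⁴
Effective length L_e = K·L = 0.5 × 6.49 = 3.245 m
P_cr = π²EI / L_e² = π² × 97.5×10⁹ × 1.542×10^-7 / 3.245² = 1.409×10^4 N
Factor of safety n = P_cr / P = 14.092 / 9.52 = 1.48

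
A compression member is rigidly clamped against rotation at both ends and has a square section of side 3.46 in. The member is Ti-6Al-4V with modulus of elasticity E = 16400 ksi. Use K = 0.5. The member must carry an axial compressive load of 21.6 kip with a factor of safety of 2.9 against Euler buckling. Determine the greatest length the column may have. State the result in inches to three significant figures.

I = a⁴/12 = 3.46⁴/12 = 11.94 in⁴
Required critical load P_cr = n·P = 2.9 × 21.6 = 62.64 kip = 6.264×10^4 lb
From P_cr = π²EI/(K·L)²:  L = (1/K)·√(π²EI/P_cr) = (1/0.5)·√(π²×1.64×10^7×11.94/6.264×10^4)
L = 351 in

L_max ≈ 351 in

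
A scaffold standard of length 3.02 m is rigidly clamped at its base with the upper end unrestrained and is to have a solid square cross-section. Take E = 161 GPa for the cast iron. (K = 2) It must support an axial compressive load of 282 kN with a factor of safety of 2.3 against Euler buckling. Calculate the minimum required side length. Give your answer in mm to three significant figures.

Required P_cr = n·P = 2.3 × 282 = 648.6 kN
L_e = K·L = 2 × 3.02 = 6.040 m
Required I = P_cr·L_e²/(π²E) = 6.486×10^5 × 6.040² / (π² × 1.61×10^11) = 1.489×10^-5 m⁴
I_req = 1.489×10^7 mm⁴
Solid square: I = a⁴/12  ⇒  a = (12I)^(1/4) = (12×1.489×10^7)^(1/4) = 116 mm

a ≈ 116 mm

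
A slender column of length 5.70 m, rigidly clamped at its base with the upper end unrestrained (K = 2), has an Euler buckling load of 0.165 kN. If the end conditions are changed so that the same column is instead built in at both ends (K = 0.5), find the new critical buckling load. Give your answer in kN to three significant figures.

P_cr ∝ 1/K², so P_cr,new = P_cr,old × (K_old/K_new)² = 0.165 × (2/0.5)²
= 0.165 × 16.00 = 2.64 kN

P_cr ≈ 2.64 kN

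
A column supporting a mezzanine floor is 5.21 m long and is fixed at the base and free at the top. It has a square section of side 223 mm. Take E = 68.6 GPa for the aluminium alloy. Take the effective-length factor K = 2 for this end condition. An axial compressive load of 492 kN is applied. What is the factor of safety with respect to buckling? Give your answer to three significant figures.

I = a⁴/12 = 223⁴/12 = 2.061×10^8 mm⁴
I = 2.061×10^8 mm⁴ = 2.061×10^-4 m⁴
Effective length L_e = K·L = 2 × 5.21 = 10.42 m
P_cr = π²EI / L_e² = π² × 68.6×10⁹ × 2.061×10^-4 / 10.42² = 1.285×10^6 N
Factor of safety n = P_cr / P = 1285.1 / 492 = 2.61

n ≈ 2.61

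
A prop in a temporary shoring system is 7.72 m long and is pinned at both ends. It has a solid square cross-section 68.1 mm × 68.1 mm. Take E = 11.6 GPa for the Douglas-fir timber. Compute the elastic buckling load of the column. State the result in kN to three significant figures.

P_cr ≈ 3.44 kN

I = a⁴/12 = 68.1⁴/12 = 1.792×10^6 mm⁴
I = 1.792×10^6 mm⁴ = 1.792×10^-6 m⁴
Effective length L_e = K·L = 1 × 7.72 = 7.720 m
P_cr = π²EI / L_e² = π² × 11.6×10⁹ × 1.792×10^-6 / 7.720² = 3.443×10^3 N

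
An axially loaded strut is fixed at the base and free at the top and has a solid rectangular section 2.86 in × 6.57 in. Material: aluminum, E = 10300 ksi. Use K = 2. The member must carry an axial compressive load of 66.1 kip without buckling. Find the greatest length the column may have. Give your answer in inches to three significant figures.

L_max ≈ 70.2 in

Buckling occurs about the weak axis: I_min = h·b³/12 with b = 2.86 in (the shorter side).
I_min = 6.57×2.86³/12 = 12.81 in⁴
At the buckling limit P_cr = P = 6.610×10^4 lb
From P_cr = π²EI/(K·L)²:  L = (1/K)·√(π²EI/P_cr) = (1/2)·√(π²×1.03×10^7×12.81/6.610×10^4)
L = 70.2 in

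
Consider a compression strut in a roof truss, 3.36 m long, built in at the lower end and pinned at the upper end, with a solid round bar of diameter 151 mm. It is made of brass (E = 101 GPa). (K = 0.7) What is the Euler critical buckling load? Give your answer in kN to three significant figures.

P_cr ≈ 4600 kN

I = πd⁴/64 = π×151⁴/64 = 2.552×10^7 mm⁴
I = 2.552×10^7 mm⁴ = 2.552×10^-5 m⁴
Effective length L_e = K·L = 0.7 × 3.36 = 2.352 m
P_cr = π²EI / L_e² = π² × 101×10⁹ × 2.552×10^-5 / 2.352² = 4.599×10^6 N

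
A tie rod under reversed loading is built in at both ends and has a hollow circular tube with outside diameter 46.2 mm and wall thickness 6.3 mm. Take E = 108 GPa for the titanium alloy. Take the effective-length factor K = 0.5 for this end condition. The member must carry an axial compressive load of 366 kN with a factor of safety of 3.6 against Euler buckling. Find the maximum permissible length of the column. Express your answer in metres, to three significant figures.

Inner diameter d_i = 46.2 − 2×6.3 = 33.60 mm
I = π(d_o⁴ − d_i⁴)/64 = π(46.2⁴ − 33.60⁴)/64 = 1.611×10^5 mm⁴
I = 1.611×10^-7 m⁴
Required critical load P_cr = n·P = 3.6 × 366 = 1318 kN = 1.318×10^6 N
From P_cr = π²EI/(K·L)²:  L = (1/K)·√(π²EI/P_cr) = (1/0.5)·√(π²×1.08×10^11×1.611×10^-7/1.318×10^6)
L = 0.722 m

L_max ≈ 0.722 m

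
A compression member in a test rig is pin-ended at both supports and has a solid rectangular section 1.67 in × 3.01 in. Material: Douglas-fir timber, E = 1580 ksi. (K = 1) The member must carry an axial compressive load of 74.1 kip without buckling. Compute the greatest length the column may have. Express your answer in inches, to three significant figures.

Buckling occurs about the weak axis: I_min = h·b³/12 with b = 1.67 in (the shorter side).
I_min = 3.01×1.67³/12 = 1.168 in⁴
At the buckling limit P_cr = P = 7.410×10^4 lb
From P_cr = π²EI/(K·L)²:  L = (1/K)·√(π²EI/P_cr) = (1/1)·√(π²×1.58×10^6×1.168/7.410×10^4)
L = 15.7 in

L_max ≈ 15.7 in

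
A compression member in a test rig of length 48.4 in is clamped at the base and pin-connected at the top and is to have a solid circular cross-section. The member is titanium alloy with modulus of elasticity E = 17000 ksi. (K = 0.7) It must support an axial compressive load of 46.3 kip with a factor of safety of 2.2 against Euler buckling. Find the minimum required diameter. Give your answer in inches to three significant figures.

Required P_cr = n·P = 2.2 × 46.3 = 101.9 kip
L_e = K·L = 0.7 × 48.4 = 33.88 in
Required I = P_cr·L_e²/(π²E) = 1.019×10^5 × 33.88² / (π² × 1.70×10^7) = 0.6969 in⁴
Solid circle: I = πd⁴/64  ⇒  d = (64I/π)^(1/4) = (64×0.6969/π)^(1/4) = 1.94 in

d ≈ 1.94 in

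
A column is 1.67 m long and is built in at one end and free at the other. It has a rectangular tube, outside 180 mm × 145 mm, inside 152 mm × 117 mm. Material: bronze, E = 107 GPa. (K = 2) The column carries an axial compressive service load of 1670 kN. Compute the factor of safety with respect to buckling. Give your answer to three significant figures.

Weak-axis I_min = (h_o·b_o³ − h_i·b_i³)/12 with b_o = 145, b_i = 117.0 mm (shorter outer/inner sides).
I_min = (180×145³ − 152.0×117.0³)/12 = 2.544×10^7 mm⁴
I = 2.544×10^7 mm⁴ = 2.544×10^-5 m⁴
Effective length L_e = K·L = 2 × 1.67 = 3.340 m
P_cr = π²EI / L_e² = π² × 107×10⁹ × 2.544×10^-5 / 3.340² = 2.408×10^6 N
Factor of safety n = P_cr / P = 2408.5 / 1670 = 1.44

n ≈ 1.44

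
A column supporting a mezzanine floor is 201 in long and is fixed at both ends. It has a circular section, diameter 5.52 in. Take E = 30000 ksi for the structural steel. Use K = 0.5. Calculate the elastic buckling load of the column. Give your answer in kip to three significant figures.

I = πd⁴/64 = π×5.52⁴/64 = 45.57 in⁴
Effective length L_e = K·L = 0.5 × 201 = 100.5 in
P_cr = π²EI / L_e² = π² × 30000×10³ × 45.57 / 100.5² = 1.336×10^6 lb

P_cr ≈ 1340 kip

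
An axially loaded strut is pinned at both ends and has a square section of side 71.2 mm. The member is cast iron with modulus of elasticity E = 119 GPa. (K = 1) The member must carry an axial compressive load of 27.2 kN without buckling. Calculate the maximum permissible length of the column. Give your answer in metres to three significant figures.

I = a⁴/12 = 71.2⁴/12 = 2.142×10^6 mm⁴
I = 2.142×10^-6 m⁴
At the buckling limit P_cr = P = 2.720×10^4 N
From P_cr = π²EI/(K·L)²:  L = (1/K)·√(π²EI/P_cr) = (1/1)·√(π²×1.19×10^11×2.142×10^-6/2.720×10^4)
L = 9.62 m

L_max ≈ 9.62 m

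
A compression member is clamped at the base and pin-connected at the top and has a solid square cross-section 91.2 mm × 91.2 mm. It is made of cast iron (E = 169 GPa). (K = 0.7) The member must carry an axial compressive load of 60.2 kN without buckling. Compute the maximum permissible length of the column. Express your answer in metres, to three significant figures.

L_max ≈ 18.1 m

I = a⁴/12 = 91.2⁴/12 = 5.765×10^6 mm⁴
I = 5.765×10^-6 m⁴
At the buckling limit P_cr = P = 6.020×10^4 N
From P_cr = π²EI/(K·L)²:  L = (1/K)·√(π²EI/P_cr) = (1/0.7)·√(π²×1.69×10^11×5.765×10^-6/6.020×10^4)
L = 18.1 m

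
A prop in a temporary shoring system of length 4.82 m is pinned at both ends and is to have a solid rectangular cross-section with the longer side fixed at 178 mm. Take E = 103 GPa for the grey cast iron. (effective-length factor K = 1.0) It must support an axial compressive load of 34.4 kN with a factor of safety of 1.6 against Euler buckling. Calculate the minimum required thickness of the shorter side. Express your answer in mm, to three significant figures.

Required P_cr = n·P = 1.6 × 34.4 = 55.04 kN
L_e = K·L = 1 × 4.82 = 4.820 m
Required I = P_cr·L_e²/(π²E) = 5.504×10^4 × 4.820² / (π² × 1.03×10^11) = 1.258×10^-6 m⁴
I_req = 1.258×10^6 mm⁴
Rectangle, weak axis: I_min = h·b³/12 with h = 178 mm fixed  ⇒  b = (12I/h)^(1/3) = 43.9 mm

b ≈ 43.9 mm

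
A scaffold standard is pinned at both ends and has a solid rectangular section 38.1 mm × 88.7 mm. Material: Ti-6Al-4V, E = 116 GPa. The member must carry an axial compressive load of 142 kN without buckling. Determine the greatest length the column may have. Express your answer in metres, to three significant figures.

L_max ≈ 1.82 m

Buckling occurs about the weak axis: I_min = h·b³/12 with b = 38.1 mm (the shorter side).
I_min = 88.7×38.1³/12 = 4.088×10^5 mm⁴
I = 4.088×10^-7 m⁴
At the buckling limit P_cr = P = 1.420×10^5 N
From P_cr = π²EI/(K·L)²:  L = (1/K)·√(π²EI/P_cr) = (1/1)·√(π²×1.16×10^11×4.088×10^-7/1.420×10^5)
L = 1.82 m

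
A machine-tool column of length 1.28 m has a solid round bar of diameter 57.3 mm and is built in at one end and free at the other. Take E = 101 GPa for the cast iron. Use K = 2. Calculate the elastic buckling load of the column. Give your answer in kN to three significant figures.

I = πd⁴/64 = π×57.3⁴/64 = 5.292×10^5 mm⁴
I = 5.292×10^5 mm⁴ = 5.292×10^-7 m⁴
Effective length L_e = K·L = 2 × 1.28 = 2.560 m
P_cr = π²EI / L_e² = π² × 101×10⁹ × 5.292×10^-7 / 2.560² = 8.049×10^4 N

P_cr ≈ 80.5 kN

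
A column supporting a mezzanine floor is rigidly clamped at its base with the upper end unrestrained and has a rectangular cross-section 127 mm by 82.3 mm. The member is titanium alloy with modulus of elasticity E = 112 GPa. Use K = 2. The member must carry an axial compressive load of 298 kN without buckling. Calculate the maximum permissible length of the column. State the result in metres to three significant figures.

Buckling occurs about the weak axis: I_min = h·b³/12 with b = 82.3 mm (the shorter side).
I_min = 127×82.3³/12 = 5.900×10^6 mm⁴
I = 5.900×10^-6 m⁴
At the buckling limit P_cr = P = 2.980×10^5 N
From P_cr = π²EI/(K·L)²:  L = (1/K)·√(π²EI/P_cr) = (1/2)·√(π²×1.12×10^11×5.900×10^-6/2.980×10^5)
L = 2.34 m

L_max ≈ 2.34 m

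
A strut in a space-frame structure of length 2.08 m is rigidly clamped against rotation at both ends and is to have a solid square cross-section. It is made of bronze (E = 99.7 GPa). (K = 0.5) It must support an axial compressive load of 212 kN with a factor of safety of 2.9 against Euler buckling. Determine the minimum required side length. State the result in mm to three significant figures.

Required P_cr = n·P = 2.9 × 212 = 614.8 kN
L_e = K·L = 0.5 × 2.08 = 1.040 m
Required I = P_cr·L_e²/(π²E) = 6.148×10^5 × 1.040² / (π² × 9.97×10^10) = 6.758×10^-7 m⁴
I_req = 6.758×10^5 mm⁴
Solid square: I = a⁴/12  ⇒  a = (12I)^(1/4) = (12×6.758×10^5)^(1/4) = 53.4 mm

a ≈ 53.4 mm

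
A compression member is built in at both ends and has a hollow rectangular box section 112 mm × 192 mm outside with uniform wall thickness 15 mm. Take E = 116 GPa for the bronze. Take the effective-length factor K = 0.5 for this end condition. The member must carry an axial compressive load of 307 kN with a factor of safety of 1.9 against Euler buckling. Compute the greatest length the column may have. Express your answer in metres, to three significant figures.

Inner dimensions: h_i = 192 − 2×15 = 162.0 mm, b_i = 112 − 2×15 = 82.00 mm
Weak-axis I_min = (h_o·b_o³ − h_i·b_i³)/12 with b_o = 112, b_i = 82.00 mm (shorter outer/inner sides).
I_min = (192×112³ − 162.0×82.00³)/12 = 1.504×10^7 mm⁴
I = 1.504×10^-5 m⁴
Required critical load P_cr = n·P = 1.9 × 307 = 583.3 kN = 5.833×10^5 N
From P_cr = π²EI/(K·L)²:  L = (1/K)·√(π²EI/P_cr) = (1/0.5)·√(π²×1.16×10^11×1.504×10^-5/5.833×10^5)
L = 10.9 m

L_max ≈ 10.9 m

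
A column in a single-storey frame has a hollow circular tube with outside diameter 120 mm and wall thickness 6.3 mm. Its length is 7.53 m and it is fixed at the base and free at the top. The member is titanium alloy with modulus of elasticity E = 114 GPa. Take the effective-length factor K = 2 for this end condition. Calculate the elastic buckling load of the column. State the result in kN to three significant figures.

P_cr ≈ 18.1 kN

Inner diameter d_i = 120 − 2×6.3 = 107.4 mm
I = π(d_o⁴ − d_i⁴)/64 = π(120⁴ − 107.4⁴)/64 = 3.648×10^6 mm⁴
I = 3.648×10^6 mm⁴ = 3.648×10^-6 m⁴
Effective length L_e = K·L = 2 × 7.53 = 15.06 m
P_cr = π²EI / L_e² = π² × 114×10⁹ × 3.648×10^-6 / 15.06² = 1.810×10^4 N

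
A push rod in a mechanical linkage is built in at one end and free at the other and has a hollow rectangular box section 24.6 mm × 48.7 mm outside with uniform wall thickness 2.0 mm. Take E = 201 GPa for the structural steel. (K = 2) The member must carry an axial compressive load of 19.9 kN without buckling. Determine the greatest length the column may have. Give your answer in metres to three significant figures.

L_max ≈ 0.833 m

Inner dimensions: h_i = 48.7 − 2×2.0 = 44.70 mm, b_i = 24.6 − 2×2.0 = 20.60 mm
Weak-axis I_min = (h_o·b_o³ − h_i·b_i³)/12 with b_o = 24.6, b_i = 20.60 mm (shorter outer/inner sides).
I_min = (48.7×24.6³ − 44.70×20.60³)/12 = 2.785×10^4 mm⁴
I = 2.785×10^-8 m⁴
At the buckling limit P_cr = P = 1.990×10^4 N
From P_cr = π²EI/(K·L)²:  L = (1/K)·√(π²EI/P_cr) = (1/2)·√(π²×2.01×10^11×2.785×10^-8/1.990×10^4)
L = 0.833 m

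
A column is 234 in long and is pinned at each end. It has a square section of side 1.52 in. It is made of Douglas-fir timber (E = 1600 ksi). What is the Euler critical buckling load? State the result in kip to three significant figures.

I = a⁴/12 = 1.52⁴/12 = 0.4448 in⁴
Effective length L_e = K·L = 1 × 234 = 234.0 in
P_cr = π²EI / L_e² = π² × 1600×10³ × 0.4448 / 234.0² = 128.3 lb

P_cr ≈ 0.128 kip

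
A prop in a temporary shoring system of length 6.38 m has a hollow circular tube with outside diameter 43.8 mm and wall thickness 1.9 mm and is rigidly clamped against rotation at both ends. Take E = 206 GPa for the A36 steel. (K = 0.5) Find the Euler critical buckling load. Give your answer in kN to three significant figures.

Inner diameter d_i = 43.8 − 2×1.9 = 40.00 mm
I = π(d_o⁴ − d_i⁴)/64 = π(43.8⁴ − 40.00⁴)/64 = 5.500×10^4 mm⁴
I = 5.500×10^4 mm⁴ = 5.500×10^-8 m⁴
Effective length L_e = K·L = 0.5 × 6.38 = 3.190 m
P_cr = π²EI / L_e² = π² × 206×10⁹ × 5.500×10^-8 / 3.190² = 1.099×10^4 N

P_cr ≈ 11.0 kN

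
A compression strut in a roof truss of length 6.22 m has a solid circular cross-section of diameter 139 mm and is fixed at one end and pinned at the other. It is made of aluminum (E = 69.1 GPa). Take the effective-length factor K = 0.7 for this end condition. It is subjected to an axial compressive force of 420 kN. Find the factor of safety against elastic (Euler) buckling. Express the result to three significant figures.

n ≈ 1.57

I = πd⁴/64 = π×139⁴/64 = 1.832×10^7 mm⁴
I = 1.832×10^7 mm⁴ = 1.832×10^-5 m⁴
Effective length L_e = K·L = 0.7 × 6.22 = 4.354 m
P_cr = π²EI / L_e² = π² × 69.1×10⁹ × 1.832×10^-5 / 4.354² = 6.592×10^5 N
Factor of safety n = P_cr / P = 659.22 / 420 = 1.57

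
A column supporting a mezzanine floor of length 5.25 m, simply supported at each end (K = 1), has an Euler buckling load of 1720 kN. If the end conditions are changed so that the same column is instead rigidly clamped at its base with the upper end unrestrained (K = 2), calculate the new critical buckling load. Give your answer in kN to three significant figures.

P_cr ≈ 430 kN

P_cr ∝ 1/K², so P_cr,new = P_cr,old × (K_old/K_new)² = 1720 × (1/2)²
= 1720 × 0.2500 = 430 kN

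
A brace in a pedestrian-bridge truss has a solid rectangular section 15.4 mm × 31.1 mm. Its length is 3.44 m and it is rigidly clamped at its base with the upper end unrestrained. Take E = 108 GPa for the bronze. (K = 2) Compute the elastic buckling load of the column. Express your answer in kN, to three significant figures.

Buckling occurs about the weak axis: I_min = h·b³/12 with b = 15.4 mm (the shorter side).
I_min = 31.1×15.4³/12 = 9.465×10^3 mm⁴
I = 9.465×10^3 mm⁴ = 9.465×10^-9 m⁴
Effective length L_e = K·L = 2 × 3.44 = 6.880 m
P_cr = π²EI / L_e² = π² × 108×10⁹ × 9.465×10^-9 / 6.880² = 213.2 N

P_cr ≈ 0.213 kN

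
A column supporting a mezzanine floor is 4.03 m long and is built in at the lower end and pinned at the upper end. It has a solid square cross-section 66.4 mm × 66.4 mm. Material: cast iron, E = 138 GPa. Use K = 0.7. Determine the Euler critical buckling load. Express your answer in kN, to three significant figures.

I = a⁴/12 = 66.4⁴/12 = 1.620×10^6 mm⁴
I = 1.620×10^6 mm⁴ = 1.620×10^-6 m⁴
Effective length L_e = K·L = 0.7 × 4.03 = 2.821 m
P_cr = π²EI / L_e² = π² × 138×10⁹ × 1.620×10^-6 / 2.821² = 2.772×10^5 N

P_cr ≈ 277 kN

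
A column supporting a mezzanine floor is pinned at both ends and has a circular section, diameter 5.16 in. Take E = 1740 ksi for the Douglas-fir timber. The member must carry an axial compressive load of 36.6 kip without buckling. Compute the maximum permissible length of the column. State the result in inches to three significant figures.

L_max ≈ 128 in

I = πd⁴/64 = π×5.16⁴/64 = 34.80 in⁴
At the buckling limit P_cr = P = 3.660×10^4 lb
From P_cr = π²EI/(K·L)²:  L = (1/K)·√(π²EI/P_cr) = (1/1)·√(π²×1.74×10^6×34.80/3.660×10^4)
L = 128 in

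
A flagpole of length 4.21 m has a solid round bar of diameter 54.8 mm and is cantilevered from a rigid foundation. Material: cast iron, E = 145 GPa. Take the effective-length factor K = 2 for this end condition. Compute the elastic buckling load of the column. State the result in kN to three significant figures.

I = πd⁴/64 = π×54.8⁴/64 = 4.427×10^5 mm⁴
I = 4.427×10^5 mm⁴ = 4.427×10^-7 m⁴
Effective length L_e = K·L = 2 × 4.21 = 8.420 m
P_cr = π²EI / L_e² = π² × 145×10⁹ × 4.427×10^-7 / 8.420² = 8.936×10^3 N

P_cr ≈ 8.94 kN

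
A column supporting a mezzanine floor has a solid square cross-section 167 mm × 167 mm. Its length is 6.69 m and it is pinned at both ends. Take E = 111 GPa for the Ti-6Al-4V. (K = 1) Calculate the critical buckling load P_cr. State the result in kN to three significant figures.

P_cr ≈ 1590 kN

I = a⁴/12 = 167⁴/12 = 6.482×10^7 mm⁴
I = 6.482×10^7 mm⁴ = 6.482×10^-5 m⁴
Effective length L_e = K·L = 1 × 6.69 = 6.690 m
P_cr = π²EI / L_e² = π² × 111×10⁹ × 6.482×10^-5 / 6.690² = 1.587×10^6 N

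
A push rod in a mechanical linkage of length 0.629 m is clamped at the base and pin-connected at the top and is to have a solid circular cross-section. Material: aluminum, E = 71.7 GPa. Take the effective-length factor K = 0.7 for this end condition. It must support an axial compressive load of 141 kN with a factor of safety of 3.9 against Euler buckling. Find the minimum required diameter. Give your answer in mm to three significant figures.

d ≈ 41.9 mm

Required P_cr = n·P = 3.9 × 141 = 549.9 kN
L_e = K·L = 0.7 × 0.629 = 0.4403 m
Required I = P_cr·L_e²/(π²E) = 5.499×10^5 × 0.4403² / (π² × 7.17×10^10) = 1.506×10^-7 m⁴
I_req = 1.506×10^5 mm⁴
Solid circle: I = πd⁴/64  ⇒  d = (64I/π)^(1/4) = (64×1.506×10^5/π)^(1/4) = 41.9 mm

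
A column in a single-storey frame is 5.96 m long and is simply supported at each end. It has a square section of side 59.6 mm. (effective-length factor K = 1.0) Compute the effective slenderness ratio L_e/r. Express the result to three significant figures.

For a square r = a/√12 = 59.6/√12 = 17.21 mm
L_e = K·L = 1 × 5.96 m = 5.960 m = 5960.0 mm
λ = L_e / r_min = 5960.0 / 17.21 = 346

λ ≈ 346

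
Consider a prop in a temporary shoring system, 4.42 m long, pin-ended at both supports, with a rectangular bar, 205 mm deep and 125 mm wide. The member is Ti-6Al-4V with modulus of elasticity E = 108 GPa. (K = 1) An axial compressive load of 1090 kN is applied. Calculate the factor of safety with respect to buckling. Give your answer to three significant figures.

Buckling occurs about the weak axis: I_min = h·b³/12 with b = 125 mm (the shorter side).
I_min = 205×125³/12 = 3.337×10^7 mm⁴
I = 3.337×10^7 mm⁴ = 3.337×10^-5 m⁴
Effective length L_e = K·L = 1 × 4.42 = 4.420 m
P_cr = π²EI / L_e² = π² × 108×10⁹ × 3.337×10^-5 / 4.420² = 1.820×10^6 N
Factor of safety n = P_cr / P = 1820.5 / 1090 = 1.67

n ≈ 1.67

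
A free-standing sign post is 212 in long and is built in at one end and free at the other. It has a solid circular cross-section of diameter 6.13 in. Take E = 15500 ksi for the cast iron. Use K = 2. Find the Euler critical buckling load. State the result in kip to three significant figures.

P_cr ≈ 59.0 kip

I = πd⁴/64 = π×6.13⁴/64 = 69.31 in⁴
Effective length L_e = K·L = 2 × 212 = 424.0 in
P_cr = π²EI / L_e² = π² × 15500×10³ × 69.31 / 424.0² = 5.898×10^4 lb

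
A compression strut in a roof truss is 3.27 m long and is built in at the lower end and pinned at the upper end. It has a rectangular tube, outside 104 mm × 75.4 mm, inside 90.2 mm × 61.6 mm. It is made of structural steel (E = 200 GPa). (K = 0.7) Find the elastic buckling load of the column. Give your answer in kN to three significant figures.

P_cr ≈ 738 kN

Weak-axis I_min = (h_o·b_o³ − h_i·b_i³)/12 with b_o = 75.4, b_i = 61.60 mm (shorter outer/inner sides).
I_min = (104×75.4³ − 90.20×61.60³)/12 = 1.958×10^6 mm⁴
I = 1.958×10^6 mm⁴ = 1.958×10^-6 m⁴
Effective length L_e = K·L = 0.7 × 3.27 = 2.289 m
P_cr = π²EI / L_e² = π² × 200×10⁹ × 1.958×10^-6 / 2.289² = 7.377×10^5 N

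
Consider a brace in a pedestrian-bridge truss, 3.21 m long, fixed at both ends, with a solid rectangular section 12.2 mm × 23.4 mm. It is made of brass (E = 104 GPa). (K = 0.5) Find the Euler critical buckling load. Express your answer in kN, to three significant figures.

P_cr ≈ 1.41 kN

Buckling occurs about the weak axis: I_min = h·b³/12 with b = 12.2 mm (the shorter side).
I_min = 23.4×12.2³/12 = 3.541×10^3 mm⁴
I = 3.541×10^3 mm⁴ = 3.541×10^-9 m⁴
Effective length L_e = K·L = 0.5 × 3.21 = 1.605 m
P_cr = π²EI / L_e² = π² × 104×10⁹ × 3.541×10^-9 / 1.605² = 1.411×10^3 N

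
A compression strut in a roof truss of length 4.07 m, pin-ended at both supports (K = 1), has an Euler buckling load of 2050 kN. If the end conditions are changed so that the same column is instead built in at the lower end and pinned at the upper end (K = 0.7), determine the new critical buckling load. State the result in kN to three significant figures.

P_cr ∝ 1/K², so P_cr,new = P_cr,old × (K_old/K_new)² = 2050 × (1/0.7)²
= 2050 × 2.041 = 4180 kN

P_cr ≈ 4180 kN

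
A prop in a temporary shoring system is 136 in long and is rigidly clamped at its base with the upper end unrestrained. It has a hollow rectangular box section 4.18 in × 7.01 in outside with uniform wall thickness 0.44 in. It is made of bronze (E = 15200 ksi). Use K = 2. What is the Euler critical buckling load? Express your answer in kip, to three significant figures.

Inner dimensions: h_i = 7.01 − 2×0.44 = 6.130 in, b_i = 4.18 − 2×0.44 = 3.300 in
Weak-axis I_min = (h_o·b_o³ − h_i·b_i³)/12 with b_o = 4.18, b_i = 3.300 in (shorter outer/inner sides).
I_min = (7.01×4.18³ − 6.130×3.300³)/12 = 24.31 in⁴
Effective length L_e = K·L = 2 × 136 = 272.0 in
P_cr = π²EI / L_e² = π² × 15200×10³ × 24.31 / 272.0² = 4.929×10^4 lb

P_cr ≈ 49.3 kip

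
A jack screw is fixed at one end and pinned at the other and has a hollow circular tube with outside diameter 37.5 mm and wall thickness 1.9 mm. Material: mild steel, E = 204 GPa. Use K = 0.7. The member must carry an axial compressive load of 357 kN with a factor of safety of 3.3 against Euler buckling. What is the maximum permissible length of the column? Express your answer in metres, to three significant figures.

L_max ≈ 0.343 m

Inner diameter d_i = 37.5 − 2×1.9 = 33.70 mm
I = π(d_o⁴ − d_i⁴)/64 = π(37.5⁴ − 33.70⁴)/64 = 3.376×10^4 mm⁴
I = 3.376×10^-8 m⁴
Required critical load P_cr = n·P = 3.3 × 357 = 1178 kN = 1.178×10^6 N
From P_cr = π²EI/(K·L)²:  L = (1/K)·√(π²EI/P_cr) = (1/0.7)·√(π²×2.04×10^11×3.376×10^-8/1.178×10^6)
L = 0.343 m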